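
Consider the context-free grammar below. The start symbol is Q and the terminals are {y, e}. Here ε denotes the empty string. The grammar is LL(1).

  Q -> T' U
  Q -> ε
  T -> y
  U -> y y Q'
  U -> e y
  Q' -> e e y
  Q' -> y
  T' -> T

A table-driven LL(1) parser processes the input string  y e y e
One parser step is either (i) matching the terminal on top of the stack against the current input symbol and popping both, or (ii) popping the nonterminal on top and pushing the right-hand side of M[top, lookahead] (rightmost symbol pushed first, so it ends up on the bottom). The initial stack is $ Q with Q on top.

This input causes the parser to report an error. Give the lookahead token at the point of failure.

e

     Stack   Input      Action
  1  $ Q     y e y e $  expand Q -> T' U
  2  $ U T'  y e y e $  expand T' -> T
  3  $ U T   y e y e $  expand T -> y
  4  $ U y   y e y e $  match y
  5  $ U     e y e $    expand U -> e y
  6  $ y e   e y e $    match e
  7  $ y     y e $      match y
  8  $       e $        error: stack empty but input remains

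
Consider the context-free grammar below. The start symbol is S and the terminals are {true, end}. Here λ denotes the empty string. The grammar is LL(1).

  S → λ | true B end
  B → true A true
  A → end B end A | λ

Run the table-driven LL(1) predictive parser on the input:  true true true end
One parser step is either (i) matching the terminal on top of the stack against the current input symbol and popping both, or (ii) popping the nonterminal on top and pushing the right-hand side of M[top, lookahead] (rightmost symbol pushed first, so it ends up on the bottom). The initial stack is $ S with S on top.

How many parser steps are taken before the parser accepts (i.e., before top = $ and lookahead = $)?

7

     Stack              Input                 Action
  1  $ S                true true true end $  expand S → true B end
  2  $ end B true       true true true end $  match true
  3  $ end B            true true end $       expand B → true A true
  4  $ end true A true  true true end $       match true
  5  $ end true A       true end $            expand A → λ
  6  $ end true         true end $            match true
  7  $ end              end $                 match end
Accept reached after 7 steps.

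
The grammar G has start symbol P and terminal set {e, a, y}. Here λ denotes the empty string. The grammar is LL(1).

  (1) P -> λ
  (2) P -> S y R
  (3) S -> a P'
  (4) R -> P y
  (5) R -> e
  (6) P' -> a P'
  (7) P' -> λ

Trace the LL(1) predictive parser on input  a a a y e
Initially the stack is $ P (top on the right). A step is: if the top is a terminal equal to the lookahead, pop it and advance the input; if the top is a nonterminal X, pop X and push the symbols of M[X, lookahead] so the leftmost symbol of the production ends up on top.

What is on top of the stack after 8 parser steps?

     Stack       Input        Action
  1  $ P         a a a y e $  expand P -> S y R
  2  $ R y S     a a a y e $  expand S -> a P'
  3  $ R y P' a  a a a y e $  match a
  4  $ R y P'    a a y e $    expand P' -> a P'
  5  $ R y P' a  a a y e $    match a
  6  $ R y P'    a y e $      expand P' -> a P'
  7  $ R y P' a  a y e $      match a
  8  $ R y P'    y e $        expand P' -> λ
Stack after step 8: $ R y (top = y).

y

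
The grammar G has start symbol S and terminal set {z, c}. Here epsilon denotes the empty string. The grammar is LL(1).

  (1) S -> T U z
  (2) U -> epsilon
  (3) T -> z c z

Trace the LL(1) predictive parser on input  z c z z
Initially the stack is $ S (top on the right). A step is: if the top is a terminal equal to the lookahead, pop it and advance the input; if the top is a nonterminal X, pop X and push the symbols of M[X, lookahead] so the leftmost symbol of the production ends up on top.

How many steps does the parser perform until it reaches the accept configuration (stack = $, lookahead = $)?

step 1: stack=$ S  input=z c z z $  — expand S -> T U z
step 2: stack=$ z U T  input=z c z z $  — expand T -> z c z
step 3: stack=$ z U z c z  input=z c z z $  — match z
step 4: stack=$ z U z c  input=c z z $  — match c
step 5: stack=$ z U z  input=z z $  — match z
step 6: stack=$ z U  input=z $  — expand U -> epsilon
step 7: stack=$ z  input=z $  — match z
Accept reached after 7 steps.

7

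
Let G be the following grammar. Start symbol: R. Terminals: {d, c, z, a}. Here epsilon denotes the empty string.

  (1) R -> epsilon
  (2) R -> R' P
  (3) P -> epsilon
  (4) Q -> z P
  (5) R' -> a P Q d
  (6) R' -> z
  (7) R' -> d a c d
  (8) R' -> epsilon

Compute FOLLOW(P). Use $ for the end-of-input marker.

{$, d, z}

FIRST(P) = {epsilon}
FIRST(Q) = {z}
FIRST(R') = {epsilon, a, d, z}
FIRST(R) = {epsilon, a, d, z}  (via R' P)
FOLLOW(R) includes $ since R is the start symbol.
FOLLOW(R): R appears on no right-hand side. Thus FOLLOW(R) = {$}.
FOLLOW(Q): in R'->a P Q d, Q is followed by d with FIRST {d}. Thus FOLLOW(Q) = {d}.
FOLLOW(P): in R->R' P, the suffix after P is empty, so FOLLOW(P) ⊇ FOLLOW(R) = {$}; in Q->z P, the suffix after P is empty, so FOLLOW(P) ⊇ FOLLOW(Q) = {d}; in R'->a P Q d, P is followed by Q d with FIRST {z}. Thus FOLLOW(P) = {$, d, z}.
FOLLOW(R'): in R->R' P, R' is followed by P with FIRST {epsilon}; in R->R' P, the suffix after R' is nullable, so FOLLOW(R') ⊇ FOLLOW(R) = {$}. Thus FOLLOW(R') = {$}.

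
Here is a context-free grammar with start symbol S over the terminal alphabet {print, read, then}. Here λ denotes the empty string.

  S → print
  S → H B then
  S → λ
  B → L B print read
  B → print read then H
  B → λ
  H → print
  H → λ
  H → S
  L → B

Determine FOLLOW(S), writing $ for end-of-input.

FIRST(S): from S→print we get {print}; from S→H B then we get {print, then}; from S→λ we get {λ}. So FIRST(S) = {λ, print, then}.
FIRST(H): from H→print we get {print}; from H→λ we get {λ}; from H→S we get {λ, print, then}. So FIRST(H) = {λ, print, then}.
FIRST(B): from B→L B print read we get {print}; from B→print read then H we get {print}; from B→λ we get {λ}. So FIRST(B) = {λ, print}.
FIRST(L): from L→B we get {λ, print}. So FIRST(L) = {λ, print}.
FOLLOW(S) includes $ since S is the start symbol.
FOLLOW(L): in B→L B print read, L is followed by B print read with FIRST {print}. Thus FOLLOW(L) = {print}.
FOLLOW(B): in S→H B then, B is followed by then with FIRST {then}; in B→L B print read, B is followed by print read with FIRST {print}; in L→B, the suffix after B is empty, so FOLLOW(B) ⊇ FOLLOW(L) = {print}. Thus FOLLOW(B) = {print, then}.
FOLLOW(H): in S→H B then, H is followed by B then with FIRST {print, then}; in B→print read then H, the suffix after H is empty, so FOLLOW(H) ⊇ FOLLOW(B) = {print, then}. Thus FOLLOW(H) = {print, then}.
FOLLOW(S): in H→S, the suffix after S is empty, so FOLLOW(S) ⊇ FOLLOW(H) = {print, then}. Thus FOLLOW(S) = {$, print, then}.

{$, print, then}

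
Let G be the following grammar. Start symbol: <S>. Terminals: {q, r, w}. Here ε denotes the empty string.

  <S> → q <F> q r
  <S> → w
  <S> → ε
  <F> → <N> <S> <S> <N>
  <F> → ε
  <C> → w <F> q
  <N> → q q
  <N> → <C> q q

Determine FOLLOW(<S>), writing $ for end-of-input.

{$, q, w}

FIRST(<S>) = {ε, q, w}
FIRST(<C>) = {w}
FIRST(<N>) = {q, w}  (via <C> q q)
FIRST(<F>) = {ε, q, w}  (via <N> <S> <S> <N>)
FOLLOW(<S>) includes $ since <S> is the start symbol.
FOLLOW(<S>): in <F>→<N> <S> <S> <N> (occurrence 1), <S> is followed by <S> <N> with FIRST {q, w}; in <F>→<N> <S> <S> <N> (occurrence 2), <S> is followed by <N> with FIRST {q, w}. Thus FOLLOW(<S>) = {$, q, w}.
FOLLOW(<F>): in <S>→q <F> q r, <F> is followed by q r with FIRST {q}; in <C>→w <F> q, <F> is followed by q with FIRST {q}. Thus FOLLOW(<F>) = {q}.
FOLLOW(<C>): in <N>→<C> q q, <C> is followed by q q with FIRST {q}. Thus FOLLOW(<C>) = {q}.
FOLLOW(<N>): in <F>→<N> <S> <S> <N> (occurrence 1), <N> is followed by <S> <S> <N> with FIRST {q, w}; in <F>→<N> <S> <S> <N> (occurrence 2), the suffix after <N> is empty, so FOLLOW(<N>) ⊇ FOLLOW(<F>) = {q}. Thus FOLLOW(<N>) = {q, w}.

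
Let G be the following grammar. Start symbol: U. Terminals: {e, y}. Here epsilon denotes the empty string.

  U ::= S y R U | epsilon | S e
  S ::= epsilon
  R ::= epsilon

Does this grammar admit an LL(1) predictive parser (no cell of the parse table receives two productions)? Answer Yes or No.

Yes

FIRST(U) = {epsilon, e, y}
FIRST(S) = {epsilon}
FIRST(R) = {epsilon}
FOLLOW(U) = {$}
FOLLOW(S) = {e, y}
FOLLOW(R) = {$, e, y}
Each cell of M receives at most one production.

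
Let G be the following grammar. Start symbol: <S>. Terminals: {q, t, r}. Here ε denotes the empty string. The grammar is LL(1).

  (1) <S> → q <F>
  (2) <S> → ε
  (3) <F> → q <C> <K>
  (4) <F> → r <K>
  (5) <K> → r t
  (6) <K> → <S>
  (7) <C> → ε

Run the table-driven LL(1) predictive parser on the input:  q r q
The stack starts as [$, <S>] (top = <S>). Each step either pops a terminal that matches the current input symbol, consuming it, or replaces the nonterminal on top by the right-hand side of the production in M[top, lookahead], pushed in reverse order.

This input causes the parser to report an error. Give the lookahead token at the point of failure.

     Stack    Input    Action
  1  $ <S>    q r q $  expand <S> → q <F>
  2  $ <F> q  q r q $  match q
  3  $ <F>    r q $    expand <F> → r <K>
  4  $ <K> r  r q $    match r
  5  $ <K>    q $      expand <K> → <S>
  6  $ <S>    q $      expand <S> → q <F>
  7  $ <F> q  q $      match q
  8  $ <F>    $        error: M[<F>, $] is empty

$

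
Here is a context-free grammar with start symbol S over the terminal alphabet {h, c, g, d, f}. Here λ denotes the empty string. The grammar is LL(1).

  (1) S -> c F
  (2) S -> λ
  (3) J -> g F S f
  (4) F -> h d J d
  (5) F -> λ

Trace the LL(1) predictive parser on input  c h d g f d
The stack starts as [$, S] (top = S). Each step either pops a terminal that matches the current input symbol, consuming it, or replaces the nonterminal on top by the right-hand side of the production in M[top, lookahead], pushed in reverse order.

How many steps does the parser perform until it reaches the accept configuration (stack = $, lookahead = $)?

11

      Stack        Input          Action
   1  $ S          c h d g f d $  expand S -> c F
   2  $ F c        c h d g f d $  match c
   3  $ F          h d g f d $    expand F -> h d J d
   4  $ d J d h    h d g f d $    match h
   5  $ d J d      d g f d $      match d
   6  $ d J        g f d $        expand J -> g F S f
   7  $ d f S F g  g f d $        match g
   8  $ d f S F    f d $          expand F -> λ
   9  $ d f S      f d $          expand S -> λ
  10  $ d f        f d $          match f
  11  $ d          d $            match d
Accept reached after 11 steps.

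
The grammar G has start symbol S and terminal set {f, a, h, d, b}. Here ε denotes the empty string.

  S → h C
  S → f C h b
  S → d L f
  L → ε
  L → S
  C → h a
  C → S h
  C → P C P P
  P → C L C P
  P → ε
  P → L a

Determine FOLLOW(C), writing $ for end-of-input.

{$, a, d, f, h}

FIRST(S): from S→h C we get {h}; from S→f C h b we get {f}; from S→d L f we get {d}. So FIRST(S) = {d, f, h}.
FIRST(L): from L→ε we get {ε}; from L→S we get {d, f, h}. So FIRST(L) = {ε, d, f, h}.
FIRST(C): from C→h a we get {h}; from C→S h we get {d, f, h}; from C→P C P P we get {a, d, f, h}. So FIRST(C) = {a, d, f, h}.
FIRST(P): from P→C L C P we get {a, d, f, h}; from P→ε we get {ε}; from P→L a we get {a, d, f, h}. So FIRST(P) = {ε, a, d, f, h}.
FOLLOW(S) includes $ since S is the start symbol.
FOLLOW(L): in S→d L f, L is followed by f with FIRST {f}; in P→C L C P, L is followed by C P with FIRST {a, d, f, h}; in P→L a, L is followed by a with FIRST {a}. Thus FOLLOW(L) = {a, d, f, h}.
FOLLOW(S): in L→S, the suffix after S is empty, so FOLLOW(S) ⊇ FOLLOW(L) = {a, d, f, h}; in C→S h, S is followed by h with FIRST {h}. Thus FOLLOW(S) = {$, a, d, f, h}.
FOLLOW(C): in S→h C, the suffix after C is empty, so FOLLOW(C) ⊇ FOLLOW(S) = {$, a, d, f, h}; in S→f C h b, C is followed by h b with FIRST {h}; in C→P C P P, C is followed by P P with FIRST {ε, a, d, f, h}; in C→P C P P, the suffix after C is nullable (adds nothing new); in P→C L C P (occurrence 1), C is followed by L C P with FIRST {a, d, f, h}; in P→C L C P (occurrence 2), C is followed by P with FIRST {ε, a, d, f, h}; in P→C L C P (occurrence 2), the suffix after C is nullable, so FOLLOW(C) ⊇ FOLLOW(P) = {$, a, d, f, h}. Thus FOLLOW(C) = {$, a, d, f, h}.
FOLLOW(P): in C→P C P P (occurrence 1), P is followed by C P P with FIRST {a, d, f, h}; in C→P C P P (occurrence 2), P is followed by P with FIRST {ε, a, d, f, h}; in C→P C P P (occurrence 2), the suffix after P is nullable, so FOLLOW(P) ⊇ FOLLOW(C) = {$, a, d, f, h}; in C→P C P P (occurrence 3), the suffix after P is empty, so FOLLOW(P) ⊇ FOLLOW(C) = {$, a, d, f, h}; in P→C L C P, the suffix after P is empty (adds nothing new). Thus FOLLOW(P) = {$, a, d, f, h}.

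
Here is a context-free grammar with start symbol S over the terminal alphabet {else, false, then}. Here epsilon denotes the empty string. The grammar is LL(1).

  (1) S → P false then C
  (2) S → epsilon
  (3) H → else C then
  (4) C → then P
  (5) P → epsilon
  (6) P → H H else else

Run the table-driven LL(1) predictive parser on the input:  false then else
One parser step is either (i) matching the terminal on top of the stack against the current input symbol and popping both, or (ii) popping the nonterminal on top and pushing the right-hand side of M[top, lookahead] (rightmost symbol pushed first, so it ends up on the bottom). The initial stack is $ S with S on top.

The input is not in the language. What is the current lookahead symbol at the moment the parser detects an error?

else

     Stack             Input              Action
  1  $ S               false then else $  expand S → P false then C
  2  $ C then false P  false then else $  expand P → epsilon
  3  $ C then false    false then else $  match false
  4  $ C then          then else $        match then
  5  $ C               else $             error: M[C, else] is empty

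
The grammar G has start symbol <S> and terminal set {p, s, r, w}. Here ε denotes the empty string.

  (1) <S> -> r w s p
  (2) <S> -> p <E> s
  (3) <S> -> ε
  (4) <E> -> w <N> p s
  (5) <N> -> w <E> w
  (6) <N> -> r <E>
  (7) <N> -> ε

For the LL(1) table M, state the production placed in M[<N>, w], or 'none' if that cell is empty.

<N> -> w <E> w

FIRST(<S>) = {ε, p, r}
FIRST(<E>) = {w}
FIRST(<N>) = {ε, r, w}
FOLLOW(<S>) includes $ since <S> is the start symbol.
FOLLOW(<N>): in <E>->w <N> p s, <N> is followed by p s with FIRST {p}. Thus FOLLOW(<N>) = {p}.
For <N> -> w <E> w: FIRST(w <E> w) = {w}, so it goes in M[<N>, t] for t ∈ {w}.
For <N> -> r <E>: FIRST(r <E>) = {r}, so it goes in M[<N>, t] for t ∈ {r}.
For <N> -> ε: FIRST(ε) = {ε}, so it goes in M[<N>, t] for t ∈ {}; since ε ∈ FIRST, also for every t ∈ FOLLOW(<N>) = {p}.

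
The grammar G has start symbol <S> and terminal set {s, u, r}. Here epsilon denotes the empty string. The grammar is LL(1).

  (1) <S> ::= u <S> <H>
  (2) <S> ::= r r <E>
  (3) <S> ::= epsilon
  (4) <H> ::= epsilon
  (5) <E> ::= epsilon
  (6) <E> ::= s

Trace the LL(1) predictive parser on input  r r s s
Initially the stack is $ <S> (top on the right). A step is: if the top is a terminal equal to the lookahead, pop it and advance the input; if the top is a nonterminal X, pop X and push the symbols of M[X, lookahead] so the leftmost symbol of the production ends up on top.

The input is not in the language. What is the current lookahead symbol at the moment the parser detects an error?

s

step 1: stack=$ <S>  input=r r s s $  — expand <S> ::= r r <E>
step 2: stack=$ <E> r r  input=r r s s $  — match r
step 3: stack=$ <E> r  input=r s s $  — match r
step 4: stack=$ <E>  input=s s $  — expand <E> ::= s
step 5: stack=$ s  input=s s $  — match s
step 6: stack=$  input=s $  — error: stack empty but input remains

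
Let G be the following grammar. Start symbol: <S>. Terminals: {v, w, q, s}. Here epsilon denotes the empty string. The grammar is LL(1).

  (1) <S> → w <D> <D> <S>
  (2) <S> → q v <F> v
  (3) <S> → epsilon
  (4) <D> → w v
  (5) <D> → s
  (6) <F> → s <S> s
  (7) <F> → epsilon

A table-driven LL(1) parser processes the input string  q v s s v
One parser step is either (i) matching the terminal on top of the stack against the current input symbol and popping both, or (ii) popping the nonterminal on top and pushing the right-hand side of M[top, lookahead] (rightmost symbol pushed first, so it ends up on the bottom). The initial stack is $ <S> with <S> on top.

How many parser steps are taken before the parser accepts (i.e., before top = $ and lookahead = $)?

     Stack        Input        Action
  1  $ <S>        q v s s v $  expand <S> → q v <F> v
  2  $ v <F> v q  q v s s v $  match q
  3  $ v <F> v    v s s v $    match v
  4  $ v <F>      s s v $      expand <F> → s <S> s
  5  $ v s <S> s  s s v $      match s
  6  $ v s <S>    s v $        expand <S> → epsilon
  7  $ v s        s v $        match s
  8  $ v          v $          match v
Accept reached after 8 steps.

8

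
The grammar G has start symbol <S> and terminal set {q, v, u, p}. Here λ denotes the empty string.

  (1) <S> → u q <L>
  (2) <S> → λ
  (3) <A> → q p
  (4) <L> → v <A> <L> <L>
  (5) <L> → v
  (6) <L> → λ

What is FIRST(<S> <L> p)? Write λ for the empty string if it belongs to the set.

{p, u, v}

FIRST(<S>): from <S>→u q <L> we get {u}; from <S>→λ we get {λ}. So FIRST(<S>) = {λ, u}.
FIRST(<A>): from <A>→q p we get {q}. So FIRST(<A>) = {q}.
FIRST(<L>): from <L>→v <A> <L> <L> we get {v}; from <L>→v we get {v}; from <L>→λ we get {λ}. So FIRST(<L>) = {λ, v}.
FIRST(<S> <L> p): take FIRST of each symbol in turn, carrying on past any symbol whose FIRST contains λ; result {p, u, v}.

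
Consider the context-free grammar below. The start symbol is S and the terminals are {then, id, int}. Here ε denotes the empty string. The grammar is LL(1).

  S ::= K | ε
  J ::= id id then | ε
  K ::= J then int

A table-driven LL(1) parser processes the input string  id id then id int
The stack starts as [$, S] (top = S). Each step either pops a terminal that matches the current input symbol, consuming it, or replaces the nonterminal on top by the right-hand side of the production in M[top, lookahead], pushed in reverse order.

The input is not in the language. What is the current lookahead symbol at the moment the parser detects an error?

     Stack                  Input                Action
  1  $ S                    id id then id int $  expand S ::= K
  2  $ K                    id id then id int $  expand K ::= J then int
  3  $ int then J           id id then id int $  expand J ::= id id then
  4  $ int then then id id  id id then id int $  match id
  5  $ int then then id     id then id int $     match id
  6  $ int then then        then id int $        match then
  7  $ int then             id int $             error: top is terminal then but lookahead is id

id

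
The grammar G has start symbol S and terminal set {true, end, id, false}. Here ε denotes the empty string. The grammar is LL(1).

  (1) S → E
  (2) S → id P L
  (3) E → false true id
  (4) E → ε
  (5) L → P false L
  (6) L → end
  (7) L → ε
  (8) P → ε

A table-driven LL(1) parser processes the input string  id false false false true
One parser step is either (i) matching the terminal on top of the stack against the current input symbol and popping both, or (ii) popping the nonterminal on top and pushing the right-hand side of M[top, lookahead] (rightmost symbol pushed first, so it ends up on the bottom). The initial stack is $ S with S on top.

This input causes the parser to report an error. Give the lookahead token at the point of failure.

step 1: stack=$ S  input=id false false false true $  — expand S → id P L
step 2: stack=$ L P id  input=id false false false true $  — match id
step 3: stack=$ L P  input=false false false true $  — expand P → ε
step 4: stack=$ L  input=false false false true $  — expand L → P false L
step 5: stack=$ L false P  input=false false false true $  — expand P → ε
step 6: stack=$ L false  input=false false false true $  — match false
step 7: stack=$ L  input=false false true $  — expand L → P false L
step 8: stack=$ L false P  input=false false true $  — expand P → ε
step 9: stack=$ L false  input=false false true $  — match false
step 10: stack=$ L  input=false true $  — expand L → P false L
step 11: stack=$ L false P  input=false true $  — expand P → ε
step 12: stack=$ L false  input=false true $  — match false
step 13: stack=$ L  input=true $  — error: M[L, true] is empty

true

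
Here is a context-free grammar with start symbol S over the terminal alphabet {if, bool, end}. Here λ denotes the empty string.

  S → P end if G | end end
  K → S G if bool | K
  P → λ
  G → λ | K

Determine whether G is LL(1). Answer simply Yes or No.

No

FIRST(S) = {end}
FIRST(K) = {end}
FIRST(P) = {λ}
FIRST(G) = {λ, end}
FOLLOW(S) = {$, end, if}
FOLLOW(K) = {$, end, if}
FOLLOW(P) = {end}
FOLLOW(G) = {$, end, if}
Cell M[G, end] receives both G → λ and G → K — the grammar is not LL(1).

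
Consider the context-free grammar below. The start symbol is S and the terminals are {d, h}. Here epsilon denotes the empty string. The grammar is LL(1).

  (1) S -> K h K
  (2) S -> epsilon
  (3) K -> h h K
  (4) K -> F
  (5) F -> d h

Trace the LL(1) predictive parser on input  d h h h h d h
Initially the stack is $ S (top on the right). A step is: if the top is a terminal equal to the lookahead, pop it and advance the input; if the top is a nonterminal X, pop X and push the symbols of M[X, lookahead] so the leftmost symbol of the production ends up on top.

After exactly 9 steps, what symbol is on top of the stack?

     Stack      Input            Action
  1  $ S        d h h h h d h $  expand S -> K h K
  2  $ K h K    d h h h h d h $  expand K -> F
  3  $ K h F    d h h h h d h $  expand F -> d h
  4  $ K h h d  d h h h h d h $  match d
  5  $ K h h    h h h h d h $    match h
  6  $ K h      h h h d h $      match h
  7  $ K        h h d h $        expand K -> h h K
  8  $ K h h    h h d h $        match h
  9  $ K h      h d h $          match h
Stack after step 9: $ K (top = K).

K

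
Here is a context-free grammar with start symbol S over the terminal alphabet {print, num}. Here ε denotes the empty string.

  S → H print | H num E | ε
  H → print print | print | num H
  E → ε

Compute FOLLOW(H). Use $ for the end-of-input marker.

{num, print}

FIRST(H) = {num, print}
FIRST(E) = {ε}
FIRST(S) = {ε, num, print}  (via H print, H num E)
FOLLOW(S) includes $ since S is the start symbol.
FOLLOW(S): S appears on no right-hand side. Thus FOLLOW(S) = {$}.
FOLLOW(H): in S→H print, H is followed by print with FIRST {print}; in S→H num E, H is followed by num E with FIRST {num}; in H→num H, the suffix after H is empty (adds nothing new). Thus FOLLOW(H) = {num, print}.
FOLLOW(E): in S→H num E, the suffix after E is empty, so FOLLOW(E) ⊇ FOLLOW(S) = {$}. Thus FOLLOW(E) = {$}.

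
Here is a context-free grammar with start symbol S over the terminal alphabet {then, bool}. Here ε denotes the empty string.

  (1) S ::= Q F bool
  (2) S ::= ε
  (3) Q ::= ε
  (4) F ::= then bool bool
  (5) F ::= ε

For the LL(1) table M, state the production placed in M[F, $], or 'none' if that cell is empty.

FIRST(Q) = {ε}
FIRST(F) = {ε, then}
FIRST(S) = {ε, bool, then}  (via Q F bool)
FOLLOW(S) includes $ since S is the start symbol.
FOLLOW(F): in S::=Q F bool, F is followed by bool with FIRST {bool}. Thus FOLLOW(F) = {bool}.
For F ::= then bool bool: FIRST(then bool bool) = {then}, so it goes in M[F, t] for t ∈ {then}.
For F ::= ε: FIRST(ε) = {ε}, so it goes in M[F, t] for t ∈ {}; since ε ∈ FIRST, also for every t ∈ FOLLOW(F) = {bool}.
None of these place a production in M[F, $].

none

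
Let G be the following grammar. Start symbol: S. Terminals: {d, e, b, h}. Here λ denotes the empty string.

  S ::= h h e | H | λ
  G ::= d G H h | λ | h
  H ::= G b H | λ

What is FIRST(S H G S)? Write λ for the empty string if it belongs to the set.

FIRST(G) = {λ, d, h}
FIRST(H) = {λ, b, d, h}  (via G b H)
FIRST(S) = {λ, b, d, h}  (via H)
FIRST(S H G S): take FIRST of each symbol in turn, carrying on past any symbol whose FIRST contains λ; result {λ, b, d, h}.

{λ, b, d, h}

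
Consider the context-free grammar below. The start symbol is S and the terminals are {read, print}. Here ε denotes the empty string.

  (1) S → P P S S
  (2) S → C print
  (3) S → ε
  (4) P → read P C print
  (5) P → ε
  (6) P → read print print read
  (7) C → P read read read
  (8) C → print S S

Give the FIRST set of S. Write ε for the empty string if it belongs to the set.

FIRST(P) = {ε, read}
FIRST(C) = {print, read}  (via P read read read)
FIRST(S) = {ε, print, read}  (via P P S S, C print)

{ε, print, read}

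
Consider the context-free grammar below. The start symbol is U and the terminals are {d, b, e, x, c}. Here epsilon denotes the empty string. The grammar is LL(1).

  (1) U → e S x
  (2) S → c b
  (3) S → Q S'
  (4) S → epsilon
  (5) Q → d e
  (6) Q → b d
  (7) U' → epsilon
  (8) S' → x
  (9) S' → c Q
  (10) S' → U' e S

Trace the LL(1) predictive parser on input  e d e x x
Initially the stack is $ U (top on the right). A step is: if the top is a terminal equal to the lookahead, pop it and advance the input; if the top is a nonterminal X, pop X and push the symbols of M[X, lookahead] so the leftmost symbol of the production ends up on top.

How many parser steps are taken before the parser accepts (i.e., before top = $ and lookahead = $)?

step 1: stack=$ U  input=e d e x x $  — expand U → e S x
step 2: stack=$ x S e  input=e d e x x $  — match e
step 3: stack=$ x S  input=d e x x $  — expand S → Q S'
step 4: stack=$ x S' Q  input=d e x x $  — expand Q → d e
step 5: stack=$ x S' e d  input=d e x x $  — match d
step 6: stack=$ x S' e  input=e x x $  — match e
step 7: stack=$ x S'  input=x x $  — expand S' → x
step 8: stack=$ x x  input=x x $  — match x
step 9: stack=$ x  input=x $  — match x
Accept reached after 9 steps.

9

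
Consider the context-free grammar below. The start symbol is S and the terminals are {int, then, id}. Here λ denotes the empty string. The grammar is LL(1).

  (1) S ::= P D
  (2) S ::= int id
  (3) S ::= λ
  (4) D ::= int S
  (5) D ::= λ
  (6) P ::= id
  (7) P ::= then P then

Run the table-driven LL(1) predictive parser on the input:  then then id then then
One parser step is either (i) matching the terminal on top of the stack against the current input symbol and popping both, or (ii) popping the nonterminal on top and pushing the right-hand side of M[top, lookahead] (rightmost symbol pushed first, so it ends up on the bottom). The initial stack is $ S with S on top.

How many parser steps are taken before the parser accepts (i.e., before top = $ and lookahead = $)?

step 1: stack=$ S  input=then then id then then $  — expand S ::= P D
step 2: stack=$ D P  input=then then id then then $  — expand P ::= then P then
step 3: stack=$ D then P then  input=then then id then then $  — match then
step 4: stack=$ D then P  input=then id then then $  — expand P ::= then P then
step 5: stack=$ D then then P then  input=then id then then $  — match then
step 6: stack=$ D then then P  input=id then then $  — expand P ::= id
step 7: stack=$ D then then id  input=id then then $  — match id
step 8: stack=$ D then then  input=then then $  — match then
step 9: stack=$ D then  input=then $  — match then
step 10: stack=$ D  input=$  — expand D ::= λ
Accept reached after 10 steps.

10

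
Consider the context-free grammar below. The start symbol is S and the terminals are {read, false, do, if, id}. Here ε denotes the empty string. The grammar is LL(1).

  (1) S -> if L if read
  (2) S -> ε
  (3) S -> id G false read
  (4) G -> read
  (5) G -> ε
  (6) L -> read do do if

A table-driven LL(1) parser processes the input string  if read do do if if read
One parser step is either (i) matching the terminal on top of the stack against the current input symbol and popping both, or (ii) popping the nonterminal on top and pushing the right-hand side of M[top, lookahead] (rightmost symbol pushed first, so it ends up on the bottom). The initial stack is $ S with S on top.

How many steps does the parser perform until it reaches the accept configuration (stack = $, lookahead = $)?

     Stack                    Input                       Action
  1  $ S                      if read do do if if read $  expand S -> if L if read
  2  $ read if L if           if read do do if if read $  match if
  3  $ read if L              read do do if if read $     expand L -> read do do if
  4  $ read if if do do read  read do do if if read $     match read
  5  $ read if if do do       do do if if read $          match do
  6  $ read if if do          do if if read $             match do
  7  $ read if if             if if read $                match if
  8  $ read if                if read $                   match if
  9  $ read                   read $                      match read
Accept reached after 9 steps.

9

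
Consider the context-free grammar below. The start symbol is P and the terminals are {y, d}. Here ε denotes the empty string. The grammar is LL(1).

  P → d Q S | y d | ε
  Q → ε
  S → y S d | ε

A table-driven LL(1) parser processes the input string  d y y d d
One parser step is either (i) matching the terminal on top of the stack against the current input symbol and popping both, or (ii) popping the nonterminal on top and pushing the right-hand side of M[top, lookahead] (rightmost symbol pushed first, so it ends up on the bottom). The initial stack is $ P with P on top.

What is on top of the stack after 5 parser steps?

step 1: stack=$ P  input=d y y d d $  — expand P → d Q S
step 2: stack=$ S Q d  input=d y y d d $  — match d
step 3: stack=$ S Q  input=y y d d $  — expand Q → ε
step 4: stack=$ S  input=y y d d $  — expand S → y S d
step 5: stack=$ d S y  input=y y d d $  — match y
Stack after step 5: $ d S (top = S).

S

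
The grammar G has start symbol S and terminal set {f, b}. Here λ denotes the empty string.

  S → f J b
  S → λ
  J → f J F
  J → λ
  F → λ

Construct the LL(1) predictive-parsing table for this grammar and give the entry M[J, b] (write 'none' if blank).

J → λ

FIRST(S): from S→f J b we get {f}; from S→λ we get {λ}. So FIRST(S) = {λ, f}.
FIRST(J): from J→f J F we get {f}; from J→λ we get {λ}. So FIRST(J) = {λ, f}.
FIRST(F): from F→λ we get {λ}. So FIRST(F) = {λ}.
FOLLOW(S) includes $ since S is the start symbol.
FOLLOW(J): in S→f J b, J is followed by b with FIRST {b}; in J→f J F, J is followed by F with FIRST {λ}; in J→f J F, the suffix after J is nullable (adds nothing new). Thus FOLLOW(J) = {b}.
For J → f J F: FIRST(f J F) = {f}, so it goes in M[J, t] for t ∈ {f}.
For J → λ: FIRST(λ) = {λ}, so it goes in M[J, t] for t ∈ {}; since λ ∈ FIRST, also for every t ∈ FOLLOW(J) = {b}.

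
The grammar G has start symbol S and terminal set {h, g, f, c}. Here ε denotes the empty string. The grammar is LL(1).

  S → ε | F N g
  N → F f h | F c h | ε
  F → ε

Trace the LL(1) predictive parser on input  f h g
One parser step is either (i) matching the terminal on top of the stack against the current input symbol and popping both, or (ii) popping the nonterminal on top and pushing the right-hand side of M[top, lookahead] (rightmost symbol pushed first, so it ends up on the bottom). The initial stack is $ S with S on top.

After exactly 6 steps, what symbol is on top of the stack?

     Stack      Input    Action
  1  $ S        f h g $  expand S → F N g
  2  $ g N F    f h g $  expand F → ε
  3  $ g N      f h g $  expand N → F f h
  4  $ g h f F  f h g $  expand F → ε
  5  $ g h f    f h g $  match f
  6  $ g h      h g $    match h
Stack after step 6: $ g (top = g).

g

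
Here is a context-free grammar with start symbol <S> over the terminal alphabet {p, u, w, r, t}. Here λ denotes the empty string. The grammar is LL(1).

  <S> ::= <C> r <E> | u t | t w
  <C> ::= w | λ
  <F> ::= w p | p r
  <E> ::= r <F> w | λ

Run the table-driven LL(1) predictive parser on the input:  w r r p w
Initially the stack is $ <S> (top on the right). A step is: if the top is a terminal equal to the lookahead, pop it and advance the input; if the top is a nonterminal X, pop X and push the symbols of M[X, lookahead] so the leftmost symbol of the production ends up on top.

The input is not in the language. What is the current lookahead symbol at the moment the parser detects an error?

step 1: stack=$ <S>  input=w r r p w $  — expand <S> ::= <C> r <E>
step 2: stack=$ <E> r <C>  input=w r r p w $  — expand <C> ::= w
step 3: stack=$ <E> r w  input=w r r p w $  — match w
step 4: stack=$ <E> r  input=r r p w $  — match r
step 5: stack=$ <E>  input=r p w $  — expand <E> ::= r <F> w
step 6: stack=$ w <F> r  input=r p w $  — match r
step 7: stack=$ w <F>  input=p w $  — expand <F> ::= p r
step 8: stack=$ w r p  input=p w $  — match p
step 9: stack=$ w r  input=w $  — error: top is terminal r but lookahead is w

w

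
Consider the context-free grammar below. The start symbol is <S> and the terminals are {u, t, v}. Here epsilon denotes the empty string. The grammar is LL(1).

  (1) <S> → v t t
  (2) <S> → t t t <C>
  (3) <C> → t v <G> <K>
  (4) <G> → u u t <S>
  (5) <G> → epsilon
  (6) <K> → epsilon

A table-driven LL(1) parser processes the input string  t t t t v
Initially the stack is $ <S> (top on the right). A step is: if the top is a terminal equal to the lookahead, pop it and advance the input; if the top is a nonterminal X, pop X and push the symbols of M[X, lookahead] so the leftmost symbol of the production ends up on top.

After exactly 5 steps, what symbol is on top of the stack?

     Stack        Input        Action
  1  $ <S>        t t t t v $  expand <S> → t t t <C>
  2  $ <C> t t t  t t t t v $  match t
  3  $ <C> t t    t t t v $    match t
  4  $ <C> t      t t v $      match t
  5  $ <C>        t v $        expand <C> → t v <G> <K>
Stack after step 5: $ <K> <G> v t (top = t).

t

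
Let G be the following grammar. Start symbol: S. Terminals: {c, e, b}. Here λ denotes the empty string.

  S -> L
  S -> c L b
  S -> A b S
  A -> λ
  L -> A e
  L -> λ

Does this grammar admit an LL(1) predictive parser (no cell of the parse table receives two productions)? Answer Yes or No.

Yes

FIRST(S) = {λ, b, c, e}
FIRST(A) = {λ}
FIRST(L) = {λ, e}
FOLLOW(S) = {$}
FOLLOW(A) = {b, e}
FOLLOW(L) = {$, b}
Each cell of M receives at most one production.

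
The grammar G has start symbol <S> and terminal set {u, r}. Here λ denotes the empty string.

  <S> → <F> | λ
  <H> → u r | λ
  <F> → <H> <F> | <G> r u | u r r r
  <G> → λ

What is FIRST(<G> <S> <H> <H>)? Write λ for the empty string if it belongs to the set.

{λ, r, u}

FIRST(<H>): from <H>→u r we get {u}; from <H>→λ we get {λ}. So FIRST(<H>) = {λ, u}.
FIRST(<G>): from <G>→λ we get {λ}. So FIRST(<G>) = {λ}.
FIRST(<F>): from <F>→<H> <F> we get {r, u}; from <F>→<G> r u we get {r}; from <F>→u r r r we get {u}. So FIRST(<F>) = {r, u}.
FIRST(<S>): from <S>→<F> we get {r, u}; from <S>→λ we get {λ}. So FIRST(<S>) = {λ, r, u}.
FIRST(<G> <S> <H> <H>): take FIRST of each symbol in turn, carrying on past any symbol whose FIRST contains λ; result {λ, r, u}.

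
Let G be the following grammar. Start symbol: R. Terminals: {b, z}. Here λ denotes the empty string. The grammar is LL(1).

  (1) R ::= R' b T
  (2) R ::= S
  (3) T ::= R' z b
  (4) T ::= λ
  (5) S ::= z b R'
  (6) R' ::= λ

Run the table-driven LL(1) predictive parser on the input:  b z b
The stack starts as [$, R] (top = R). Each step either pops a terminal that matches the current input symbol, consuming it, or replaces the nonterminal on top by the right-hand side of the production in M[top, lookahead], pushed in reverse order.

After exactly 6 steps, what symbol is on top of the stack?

b

     Stack     Input    Action
  1  $ R       b z b $  expand R ::= R' b T
  2  $ T b R'  b z b $  expand R' ::= λ
  3  $ T b     b z b $  match b
  4  $ T       z b $    expand T ::= R' z b
  5  $ b z R'  z b $    expand R' ::= λ
  6  $ b z     z b $    match z
Stack after step 6: $ b (top = b).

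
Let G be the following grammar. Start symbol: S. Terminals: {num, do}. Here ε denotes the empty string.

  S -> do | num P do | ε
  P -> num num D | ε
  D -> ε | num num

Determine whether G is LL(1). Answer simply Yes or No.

Yes

FIRST(S) = {ε, do, num}
FIRST(P) = {ε, num}
FIRST(D) = {ε, num}
FOLLOW(S) = {$}
FOLLOW(P) = {do}
FOLLOW(D) = {do}
Each cell of M receives at most one production.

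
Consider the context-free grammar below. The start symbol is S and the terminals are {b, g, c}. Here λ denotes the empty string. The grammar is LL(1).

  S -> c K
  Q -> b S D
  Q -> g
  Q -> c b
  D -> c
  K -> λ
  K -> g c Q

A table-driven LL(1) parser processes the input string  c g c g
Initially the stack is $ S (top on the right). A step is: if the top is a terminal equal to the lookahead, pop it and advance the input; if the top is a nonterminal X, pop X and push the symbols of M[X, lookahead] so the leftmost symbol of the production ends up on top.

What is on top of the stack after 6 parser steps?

g

step 1: stack=$ S  input=c g c g $  — expand S -> c K
step 2: stack=$ K c  input=c g c g $  — match c
step 3: stack=$ K  input=g c g $  — expand K -> g c Q
step 4: stack=$ Q c g  input=g c g $  — match g
step 5: stack=$ Q c  input=c g $  — match c
step 6: stack=$ Q  input=g $  — expand Q -> g
Stack after step 6: $ g (top = g).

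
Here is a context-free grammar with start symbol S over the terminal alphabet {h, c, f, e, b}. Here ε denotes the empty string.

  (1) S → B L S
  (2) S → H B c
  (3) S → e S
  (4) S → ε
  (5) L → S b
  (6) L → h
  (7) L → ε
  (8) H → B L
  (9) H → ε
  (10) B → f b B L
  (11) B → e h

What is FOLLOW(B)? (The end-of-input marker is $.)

{$, b, c, e, f, h}

FIRST(B) = {e, f}
FIRST(H) = {ε, e, f}  (via B L)
FIRST(S) = {ε, e, f}  (via B L S, H B c)
FIRST(L) = {ε, b, e, f, h}  (via S b)
FOLLOW(S) includes $ since S is the start symbol.
FOLLOW(S): in S→B L S, the suffix after S is empty (adds nothing new); in S→e S, the suffix after S is empty (adds nothing new); in L→S b, S is followed by b with FIRST {b}. Thus FOLLOW(S) = {$, b}.
FOLLOW(H): in S→H B c, H is followed by B c with FIRST {e, f}. Thus FOLLOW(H) = {e, f}.
FOLLOW(B): in S→B L S, B is followed by L S with FIRST {ε, b, e, f, h}; in S→B L S, the suffix after B is nullable, so FOLLOW(B) ⊇ FOLLOW(S) = {$, b}; in S→H B c, B is followed by c with FIRST {c}; in H→B L, B is followed by L with FIRST {ε, b, e, f, h}; in H→B L, the suffix after B is nullable, so FOLLOW(B) ⊇ FOLLOW(H) = {e, f}; in B→f b B L, B is followed by L with FIRST {ε, b, e, f, h}; in B→f b B L, the suffix after B is nullable (adds nothing new). Thus FOLLOW(B) = {$, b, c, e, f, h}.
FOLLOW(L): in S→B L S, L is followed by S with FIRST {ε, e, f}; in S→B L S, the suffix after L is nullable, so FOLLOW(L) ⊇ FOLLOW(S) = {$, b}; in H→B L, the suffix after L is empty, so FOLLOW(L) ⊇ FOLLOW(H) = {e, f}; in B→f b B L, the suffix after L is empty, so FOLLOW(L) ⊇ FOLLOW(B) = {$, b, c, e, f, h}. Thus FOLLOW(L) = {$, b, c, e, f, h}.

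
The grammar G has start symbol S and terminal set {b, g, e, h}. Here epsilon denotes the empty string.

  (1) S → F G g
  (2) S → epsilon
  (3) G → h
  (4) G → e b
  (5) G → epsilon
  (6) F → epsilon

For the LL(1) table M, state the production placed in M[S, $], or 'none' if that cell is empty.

S → epsilon

FIRST(G): from G→h we get {h}; from G→e b we get {e}; from G→epsilon we get {epsilon}. So FIRST(G) = {epsilon, e, h}.
FIRST(F): from F→epsilon we get {epsilon}. So FIRST(F) = {epsilon}.
FIRST(S): from S→F G g we get {e, g, h}; from S→epsilon we get {epsilon}. So FIRST(S) = {epsilon, e, g, h}.
FOLLOW(S) includes $ since S is the start symbol.
FOLLOW(S): S appears on no right-hand side. Thus FOLLOW(S) = {$}.
For S → F G g: FIRST(F G g) = {e, g, h}, so it goes in M[S, t] for t ∈ {e, g, h}.
For S → epsilon: FIRST(epsilon) = {epsilon}, so it goes in M[S, t] for t ∈ {}; since epsilon ∈ FIRST, also for every t ∈ FOLLOW(S) = {$}.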